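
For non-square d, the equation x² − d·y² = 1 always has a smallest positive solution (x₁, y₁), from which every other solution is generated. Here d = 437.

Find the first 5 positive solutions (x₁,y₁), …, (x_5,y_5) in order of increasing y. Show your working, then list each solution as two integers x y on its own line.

4599 220
42301601 2023560
389090121399 18612704660
3578850894326401 171199655439120
32918270136924114999 1574694412116321100

√437 = [20; 1,9,2,9,1,40, …], period ℓ=6 (even) → k=5
step 0: (20, 1)  from 20·(1,0) + (0,1)
step 1: (21, 1)  from 1·(20,1) + (1,0)
…
step 4: (4160, 199)  from 9·(439,21) + (209,10)
step 5: (4599, 220)  from 1·(4160,199) + (439,21)
(x₁, y₁) = (4599, 220);  4599² − 437·220² = 1 ✓
k=2:  x_2 = 4599·4599+437·220·220 = 42301601,  y_2 = 4599·220+220·4599 = 2023560
k=3:  x_3 = 4599·42301601+437·220·2023560 = 389090121399,  y_3 = 4599·2023560+220·42301601 = 18612704660
k=4:  x_4 = 4599·389090121399+437·220·18612704660 = 3578850894326401,  y_4 = 4599·18612704660+220·389090121399 = 171199655439120
k=5:  x_5 = 4599·3578850894326401+437·220·171199655439120 = 32918270136924114999,  y_5 = 4599·171199655439120+220·3578850894326401 = 1574694412116321100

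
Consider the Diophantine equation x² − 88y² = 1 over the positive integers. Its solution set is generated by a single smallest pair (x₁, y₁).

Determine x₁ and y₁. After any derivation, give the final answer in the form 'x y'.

[9; 2,1,1,1,2,18] for √88; ℓ=6 ⇒ convergent index 5
a_0=9:  p_0=9·1+0=9,  q_0=9·0+1=1
a_1=2:  p_1=2·9+1=19,  q_1=2·1+0=2
a_2=1:  p_2=1·19+9=28,  q_2=1·2+1=3
a_3=1:  p_3=1·28+19=47,  q_3=1·3+2=5
a_4=1:  p_4=1·47+28=75,  q_4=1·5+3=8
a_5=2:  p_5=2·75+47=197,  q_5=2·8+5=21
fundamental: x₁=197, y₁=21  (since 38809 − 88·441 = 1)

197 21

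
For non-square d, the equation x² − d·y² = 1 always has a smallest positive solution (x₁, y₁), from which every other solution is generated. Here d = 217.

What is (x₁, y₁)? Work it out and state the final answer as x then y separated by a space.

3844063 260952

√217 = [14; 1,2,1,2,1,…,2,1,28, …], period ℓ=16 (even) → k=15
step 0: (14, 1)  from 14·(1,0) + (0,1)
…
step 6: (383, 26)  from 1·(221,15) + (162,11)
…
step 8: (15055, 1022)  from 4·(3668,249) + (383,26)
…
step 12: (740980, 50301)  from 2·(293381,19916) + (154218,10469)
step 13: (1034361, 70217)  from 1·(740980,50301) + (293381,19916)
step 14: (2809702, 190735)  from 2·(1034361,70217) + (740980,50301)
step 15: (3844063, 260952)  from 1·(2809702,190735) + (1034361,70217)
fundamental: x₁=3844063, y₁=260952  (since 14776820347969 − 217·68095946304 = 1)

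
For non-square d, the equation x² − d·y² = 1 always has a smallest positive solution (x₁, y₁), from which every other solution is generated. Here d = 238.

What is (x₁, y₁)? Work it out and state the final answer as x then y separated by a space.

√238 → a₀=15, period (2,2,1,14,1,2,2,30); ℓ=8 even so k=7
k=0  a_k=15  p_k/q_k = 15/1
k=1  a_k=2  p_k/q_k = 31/2
k=2  a_k=2  p_k/q_k = 77/5
…
k=4  a_k=14  p_k/q_k = 1589/103
k=5  a_k=1  p_k/q_k = 1697/110
k=6  a_k=2  p_k/q_k = 4983/323
k=7  a_k=2  p_k/q_k = 11663/756
→ (11663, 756).  Check: 11663²=136025569, 238·756²=136025568, difference 1.

11663 756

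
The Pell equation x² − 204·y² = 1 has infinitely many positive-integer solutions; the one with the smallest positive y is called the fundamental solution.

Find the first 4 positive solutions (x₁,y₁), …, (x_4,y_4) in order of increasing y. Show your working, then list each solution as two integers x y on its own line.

[14; 3,1,1,6,1,1,3,28] for √204; ℓ=8 ⇒ convergent index 7
a_0=14:  p_0=14·1+0=14,  q_0=14·0+1=1
a_1=3:  p_1=3·14+1=43,  q_1=3·1+0=3
…
a_5=1:  p_5=1·657+100=757,  q_5=1·46+7=53
a_6=1:  p_6=1·757+657=1414,  q_6=1·53+46=99
a_7=3:  p_7=3·1414+757=4999,  q_7=3·99+53=350
→ (4999, 350).  Check: 4999²=24990001, 204·350²=24990000, difference 1.
n=2: (4999,350)∘(4999,350) = (4999·4999+204·350·350, 4999·350+350·4999) = (49980001,3499300)
n=3: (49980001,3499300)∘(4999,350) = (4999·49980001+204·350·3499300, 4999·3499300+350·49980001) = (499700044999,34986001050)
n=4: (499700044999,34986001050)∘(4999,350) = (4999·499700044999+204·350·34986001050, 4999·34986001050+350·499700044999) = (4996000999920001,349790034998600)

4999 350
49980001 3499300
499700044999 34986001050
4996000999920001 349790034998600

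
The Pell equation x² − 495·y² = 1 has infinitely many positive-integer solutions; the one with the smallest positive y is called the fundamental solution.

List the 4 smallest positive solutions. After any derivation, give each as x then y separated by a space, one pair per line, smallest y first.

89 4
15841 712
2819609 126732
501874561 22557584

d=495: √d = [22; 4,44] (ℓ=2, even), read p_1/q_1
i=0: a=22 ⇒ p=22, q=1
i=1: a=4 ⇒ p=89, q=4
→ (89, 4).  Check: 89²=7921, 495·4²=7920, difference 1.
n=2: (89,4)∘(89,4) = (89·89+495·4·4, 89·4+4·89) = (15841,712)
n=3: (15841,712)∘(89,4) = (89·15841+495·4·712, 89·712+4·15841) = (2819609,126732)
n=4: (2819609,126732)∘(89,4) = (89·2819609+495·4·126732, 89·126732+4·2819609) = (501874561,22557584)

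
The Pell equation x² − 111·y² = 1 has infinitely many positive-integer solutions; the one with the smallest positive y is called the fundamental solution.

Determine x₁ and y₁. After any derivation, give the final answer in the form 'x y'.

d=111: √d = [10; 1,1,6,1,1,20] (ℓ=6, even), read p_5/q_5
a_0=10:  p_0=10·1+0=10,  q_0=10·0+1=1
a_1=1:  p_1=1·10+1=11,  q_1=1·1+0=1
a_2=1:  p_2=1·11+10=21,  q_2=1·1+1=2
…
a_4=1:  p_4=1·137+21=158,  q_4=1·13+2=15
a_5=1:  p_5=1·158+137=295,  q_5=1·15+13=28
fundamental: x₁=295, y₁=28  (since 87025 − 111·784 = 1)

295 28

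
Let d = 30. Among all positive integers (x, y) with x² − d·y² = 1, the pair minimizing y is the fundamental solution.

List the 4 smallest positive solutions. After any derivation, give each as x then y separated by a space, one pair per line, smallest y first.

[5; 2,10] for √30; ℓ=2 ⇒ convergent index 1
k=0  a_k=5  p_k/q_k = 5/1
k=1  a_k=2  p_k/q_k = 11/2
(x₁, y₁) = (11, 2);  11² − 30·2² = 1 ✓
(x_2, y_2) = (11·11 + 30·2·2, 11·2 + 2·11) = (241, 44)
(x_3, y_3) = (11·241 + 30·2·44, 11·44 + 2·241) = (5291, 966)
(x_4, y_4) = (11·5291 + 30·2·966, 11·966 + 2·5291) = (116161, 21208)

11 2
241 44
5291 966
116161 21208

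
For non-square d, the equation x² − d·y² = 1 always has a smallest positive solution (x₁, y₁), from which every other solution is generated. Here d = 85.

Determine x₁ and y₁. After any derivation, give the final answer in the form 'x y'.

285769 30996

d=85: √d = [9; 4,1,1,4,18] (ℓ=5, odd), read p_9/q_9
step 0: (9, 1)  from 9·(1,0) + (0,1)
step 1: (37, 4)  from 4·(9,1) + (1,0)
…
step 3: (83, 9)  from 1·(46,5) + (37,4)
step 4: (378, 41)  from 4·(83,9) + (46,5)
step 5: (6887, 747)  from 18·(378,41) + (83,9)
…
step 7: (34813, 3776)  from 1·(27926,3029) + (6887,747)
step 8: (62739, 6805)  from 1·(34813,3776) + (27926,3029)
step 9: (285769, 30996)  from 4·(62739,6805) + (34813,3776)
fundamental: x₁=285769, y₁=30996  (since 81663921361 − 85·960752016 = 1)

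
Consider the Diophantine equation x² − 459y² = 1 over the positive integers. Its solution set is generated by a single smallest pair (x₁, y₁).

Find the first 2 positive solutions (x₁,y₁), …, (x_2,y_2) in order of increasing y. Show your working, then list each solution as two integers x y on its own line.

499850 23331
499700044999 23324000700

[21; 2,2,1,4,21,4,1,2,2,42] for √459; ℓ=10 ⇒ convergent index 9
a_0=21:  p_0=21·1+0=21,  q_0=21·0+1=1
a_1=2:  p_1=2·21+1=43,  q_1=2·1+0=2
a_2=2:  p_2=2·43+21=107,  q_2=2·2+1=5
…
a_5=21:  p_5=21·707+150=14997,  q_5=21·33+7=700
a_6=4:  p_6=4·14997+707=60695,  q_6=4·700+33=2833
a_7=1:  p_7=1·60695+14997=75692,  q_7=1·2833+700=3533
a_8=2:  p_8=2·75692+60695=212079,  q_8=2·3533+2833=9899
a_9=2:  p_9=2·212079+75692=499850,  q_9=2·9899+3533=23331
→ (499850, 23331).  Check: 499850²=249850022500, 459·23331²=249850022499, difference 1.
(499850+23331√459)^2 = 499700044999 + 23324000700√459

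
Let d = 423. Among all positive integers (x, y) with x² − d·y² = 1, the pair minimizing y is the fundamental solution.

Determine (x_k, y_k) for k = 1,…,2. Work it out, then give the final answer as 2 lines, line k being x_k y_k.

4607 224
42448897 2063936

√423 → a₀=20, period (1,1,3,4,3,1,1,40); ℓ=8 even so k=7
k=0  a_k=20  p_k/q_k = 20/1
k=1  a_k=1  p_k/q_k = 21/1
k=2  a_k=1  p_k/q_k = 41/2
k=3  a_k=3  p_k/q_k = 144/7
…
k=5  a_k=3  p_k/q_k = 1995/97
k=6  a_k=1  p_k/q_k = 2612/127
k=7  a_k=1  p_k/q_k = 4607/224
fundamental: x₁=4607, y₁=224  (since 21224449 − 423·50176 = 1)
n=2: (4607,224)∘(4607,224) = (4607·4607+423·224·224, 4607·224+224·4607) = (42448897,2063936)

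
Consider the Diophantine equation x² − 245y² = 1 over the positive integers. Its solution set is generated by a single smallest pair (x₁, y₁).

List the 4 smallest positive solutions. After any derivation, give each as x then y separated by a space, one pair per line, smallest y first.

51841 3312
5374978561 343394784
557288527109761 35603857991376
57780789062419261441 3691479203918451648

[15; 1,1,1,7,6,7,1,1,1,30] for √245; ℓ=10 ⇒ convergent index 9
i=0: a=15 ⇒ p=15, q=1
i=1: a=1 ⇒ p=16, q=1
…
i=3: a=1 ⇒ p=47, q=3
i=4: a=7 ⇒ p=360, q=23
…
i=6: a=7 ⇒ p=15809, q=1010
i=7: a=1 ⇒ p=18016, q=1151
i=8: a=1 ⇒ p=33825, q=2161
i=9: a=1 ⇒ p=51841, q=3312
fundamental: x₁=51841, y₁=3312  (since 2687489281 − 245·10969344 = 1)
(51841+3312√245)^2 = 5374978561 + 343394784√245
(51841+3312√245)^3 = 557288527109761 + 35603857991376√245
(51841+3312√245)^4 = 57780789062419261441 + 3691479203918451648√245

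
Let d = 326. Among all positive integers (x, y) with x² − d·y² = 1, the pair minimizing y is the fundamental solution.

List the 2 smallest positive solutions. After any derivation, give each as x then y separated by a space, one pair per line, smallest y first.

325 18
211249 11700

d=326: √d = [18; 18,36] (ℓ=2, even), read p_1/q_1
a_0=18:  p_0=18·1+0=18,  q_0=18·0+1=1
a_1=18:  p_1=18·18+1=325,  q_1=18·1+0=18
fundamental: x₁=325, y₁=18  (since 105625 − 326·324 = 1)
k=2:  x_2 = 325·325+326·18·18 = 211249,  y_2 = 325·18+18·325 = 11700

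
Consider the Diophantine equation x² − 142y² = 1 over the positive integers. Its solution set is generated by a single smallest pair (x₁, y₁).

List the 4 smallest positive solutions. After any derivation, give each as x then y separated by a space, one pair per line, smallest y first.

143 12
40897 3432
11696399 981540
3345129217 280717008

d=142: √d = [11; 1,10,1,22] (ℓ=4, even), read p_3/q_3
i=0: a=11 ⇒ p=11, q=1
…
i=2: a=10 ⇒ p=131, q=11
i=3: a=1 ⇒ p=143, q=12
(x₁, y₁) = (143, 12);  143² − 142·12² = 1 ✓
k=2:  x_2 = 143·143+142·12·12 = 40897,  y_2 = 143·12+12·143 = 3432
k=3:  x_3 = 143·40897+142·12·3432 = 11696399,  y_3 = 143·3432+12·40897 = 981540
k=4:  x_4 = 143·11696399+142·12·981540 = 3345129217,  y_4 = 143·981540+12·11696399 = 280717008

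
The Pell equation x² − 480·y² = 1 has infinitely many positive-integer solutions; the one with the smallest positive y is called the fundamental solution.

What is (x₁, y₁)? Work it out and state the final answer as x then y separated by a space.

√480 = [21; 1,9,1,42, …], period ℓ=4 (even) → k=3
i=0: a=21 ⇒ p=21, q=1
…
i=2: a=9 ⇒ p=219, q=10
i=3: a=1 ⇒ p=241, q=11
→ (241, 11).  Check: 241²=58081, 480·11²=58080, difference 1.

241 11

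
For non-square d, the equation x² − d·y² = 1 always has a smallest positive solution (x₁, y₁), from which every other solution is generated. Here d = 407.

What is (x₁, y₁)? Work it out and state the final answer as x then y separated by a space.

2663 132

[20; 5,1,2,1,5,40] for √407; ℓ=6 ⇒ convergent index 5
k=0  a_k=20  p_k/q_k = 20/1
…
k=3  a_k=2  p_k/q_k = 343/17
k=4  a_k=1  p_k/q_k = 464/23
k=5  a_k=5  p_k/q_k = 2663/132
fundamental: x₁=2663, y₁=132  (since 7091569 − 407·17424 = 1)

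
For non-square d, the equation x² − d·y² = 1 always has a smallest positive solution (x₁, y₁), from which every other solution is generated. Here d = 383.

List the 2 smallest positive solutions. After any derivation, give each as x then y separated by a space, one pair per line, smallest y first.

[19; 1,1,3,19,3,1,1,38] for √383; ℓ=8 ⇒ convergent index 7
i=0: a=19 ⇒ p=19, q=1
i=1: a=1 ⇒ p=20, q=1
…
i=3: a=3 ⇒ p=137, q=7
i=4: a=19 ⇒ p=2642, q=135
i=5: a=3 ⇒ p=8063, q=412
i=6: a=1 ⇒ p=10705, q=547
i=7: a=1 ⇒ p=18768, q=959
→ (18768, 959).  Check: 18768²=352237824, 383·959²=352237823, difference 1.
k=2:  x_2 = 18768·18768+383·959·959 = 704475647,  y_2 = 18768·959+959·18768 = 35997024

18768 959
704475647 35997024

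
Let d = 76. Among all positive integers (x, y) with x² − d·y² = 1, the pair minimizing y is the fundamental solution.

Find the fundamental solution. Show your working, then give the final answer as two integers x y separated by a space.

[8; 1,2,1,1,5,4,5,1,1,2,1,16] for √76; ℓ=12 ⇒ convergent index 11
k=0  a_k=8  p_k/q_k = 8/1
k=1  a_k=1  p_k/q_k = 9/1
k=2  a_k=2  p_k/q_k = 26/3
…
k=4  a_k=1  p_k/q_k = 61/7
k=5  a_k=5  p_k/q_k = 340/39
k=6  a_k=4  p_k/q_k = 1421/163
k=7  a_k=5  p_k/q_k = 7445/854
k=8  a_k=1  p_k/q_k = 8866/1017
…
k=10  a_k=2  p_k/q_k = 41488/4759
k=11  a_k=1  p_k/q_k = 57799/6630
→ (57799, 6630).  Check: 57799²=3340724401, 76·6630²=3340724400, difference 1.

57799 6630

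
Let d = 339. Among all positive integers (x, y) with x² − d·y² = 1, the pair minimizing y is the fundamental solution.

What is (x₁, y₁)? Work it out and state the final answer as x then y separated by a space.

d=339: √d = [18; 2,2,2,1,17,1,2,2,2,36] (ℓ=10, even), read p_9/q_9
i=0: a=18 ⇒ p=18, q=1
i=1: a=2 ⇒ p=37, q=2
…
i=4: a=1 ⇒ p=313, q=17
…
i=8: a=2 ⇒ p=40359, q=2192
i=9: a=2 ⇒ p=97970, q=5321
(x₁, y₁) = (97970, 5321);  97970² − 339·5321² = 1 ✓

97970 5321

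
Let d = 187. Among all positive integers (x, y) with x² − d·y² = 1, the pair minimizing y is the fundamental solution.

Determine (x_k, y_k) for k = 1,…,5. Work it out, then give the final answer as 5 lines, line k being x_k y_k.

d=187: √d = [13; 1,2,13,2,1,26] (ℓ=6, even), read p_5/q_5
i=0: a=13 ⇒ p=13, q=1
i=1: a=1 ⇒ p=14, q=1
i=2: a=2 ⇒ p=41, q=3
i=3: a=13 ⇒ p=547, q=40
i=4: a=2 ⇒ p=1135, q=83
i=5: a=1 ⇒ p=1682, q=123
(x₁, y₁) = (1682, 123);  1682² − 187·123² = 1 ✓
(1682+123√187)^2 = 5658247 + 413772√187
(1682+123√187)^3 = 19034341226 + 1391928885√187
(1682+123√187)^4 = 64031518226017 + 4682448355368√187
(1682+123√187)^5 = 215402008277979962 + 15751754875529067√187

1682 123
5658247 413772
19034341226 1391928885
64031518226017 4682448355368
215402008277979962 15751754875529067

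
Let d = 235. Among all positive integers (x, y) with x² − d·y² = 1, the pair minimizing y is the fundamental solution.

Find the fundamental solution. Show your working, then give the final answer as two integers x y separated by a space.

[15; 3,30] for √235; ℓ=2 ⇒ convergent index 1
step 0: (15, 1)  from 15·(1,0) + (0,1)
step 1: (46, 3)  from 3·(15,1) + (1,0)
→ (46, 3).  Check: 46²=2116, 235·3²=2115, difference 1.

46 3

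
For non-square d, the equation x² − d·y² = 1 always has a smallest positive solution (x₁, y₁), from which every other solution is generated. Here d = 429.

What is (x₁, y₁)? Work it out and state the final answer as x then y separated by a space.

√429 → a₀=20, period (1,2,2,9,1,12,1,9,2,2,1,40); ℓ=12 even so k=11
step 0: (20, 1)  from 20·(1,0) + (0,1)
…
step 7: (21023, 1015)  from 1·(19511,942) + (1512,73)
step 8: (208718, 10077)  from 9·(21023,1015) + (19511,942)
step 9: (438459, 21169)  from 2·(208718,10077) + (21023,1015)
step 10: (1085636, 52415)  from 2·(438459,21169) + (208718,10077)
step 11: (1524095, 73584)  from 1·(1085636,52415) + (438459,21169)
(x₁, y₁) = (1524095, 73584);  1524095² − 429·73584² = 1 ✓

1524095 73584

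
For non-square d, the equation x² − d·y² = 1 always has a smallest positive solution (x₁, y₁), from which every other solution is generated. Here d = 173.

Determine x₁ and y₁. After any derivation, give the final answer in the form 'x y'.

2499849 190060

d=173: √d = [13; 6,1,1,6,26] (ℓ=5, odd), read p_9/q_9
i=0: a=13 ⇒ p=13, q=1
i=1: a=6 ⇒ p=79, q=6
…
i=7: a=1 ⇒ p=205791, q=15646
i=8: a=1 ⇒ p=382343, q=29069
i=9: a=6 ⇒ p=2499849, q=190060
fundamental: x₁=2499849, y₁=190060  (since 6249245022801 − 173·36122803600 = 1)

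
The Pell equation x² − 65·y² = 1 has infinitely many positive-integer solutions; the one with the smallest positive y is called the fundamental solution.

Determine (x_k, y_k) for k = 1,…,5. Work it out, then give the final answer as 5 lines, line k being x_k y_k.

√65 → a₀=8, period (16); ℓ=1 odd so k=1
i=0: a=8 ⇒ p=8, q=1
i=1: a=16 ⇒ p=129, q=16
→ (129, 16).  Check: 129²=16641, 65·16²=16640, difference 1.
k=2:  x_2 = 129·129+65·16·16 = 33281,  y_2 = 129·16+16·129 = 4128
k=3:  x_3 = 129·33281+65·16·4128 = 8586369,  y_3 = 129·4128+16·33281 = 1065008
k=4:  x_4 = 129·8586369+65·16·1065008 = 2215249921,  y_4 = 129·1065008+16·8586369 = 274767936
k=5:  x_5 = 129·2215249921+65·16·274767936 = 571525893249,  y_5 = 129·274767936+16·2215249921 = 70889062480

129 16
33281 4128
8586369 1065008
2215249921 274767936
571525893249 70889062480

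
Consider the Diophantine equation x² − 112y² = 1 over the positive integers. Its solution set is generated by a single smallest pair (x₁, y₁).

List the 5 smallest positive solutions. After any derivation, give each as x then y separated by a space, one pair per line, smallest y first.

127 12
32257 3048
8193151 774180
2081028097 196638672
528572943487 49945448508

√112 = [10; 1,1,2,1,1,20, …], period ℓ=6 (even) → k=5
k=0  a_k=10  p_k/q_k = 10/1
…
k=2  a_k=1  p_k/q_k = 21/2
…
k=4  a_k=1  p_k/q_k = 74/7
k=5  a_k=1  p_k/q_k = 127/12
fundamental: x₁=127, y₁=12  (since 16129 − 112·144 = 1)
(x_2, y_2) = (127·127 + 112·12·12, 127·12 + 12·127) = (32257, 3048)
(x_3, y_3) = (127·32257 + 112·12·3048, 127·3048 + 12·32257) = (8193151, 774180)
(x_4, y_4) = (127·8193151 + 112·12·774180, 127·774180 + 12·8193151) = (2081028097, 196638672)
(x_5, y_5) = (127·2081028097 + 112·12·196638672, 127·196638672 + 12·2081028097) = (528572943487, 49945448508)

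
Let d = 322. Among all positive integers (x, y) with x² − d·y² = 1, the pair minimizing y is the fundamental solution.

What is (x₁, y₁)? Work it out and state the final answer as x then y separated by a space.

d=322: √d = [17; 1,16,1,34] (ℓ=4, even), read p_3/q_3
k=0  a_k=17  p_k/q_k = 17/1
k=1  a_k=1  p_k/q_k = 18/1
k=2  a_k=16  p_k/q_k = 305/17
k=3  a_k=1  p_k/q_k = 323/18
→ (323, 18).  Check: 323²=104329, 322·18²=104328, difference 1.

323 18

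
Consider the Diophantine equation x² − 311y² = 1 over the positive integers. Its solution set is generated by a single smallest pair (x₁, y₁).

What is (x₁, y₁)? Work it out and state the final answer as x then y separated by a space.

16883880 957397

[17; 1,1,1,2,1,…,1,1,34] for √311; ℓ=16 ⇒ convergent index 15
k=0  a_k=17  p_k/q_k = 17/1
…
k=2  a_k=1  p_k/q_k = 35/2
…
k=4  a_k=2  p_k/q_k = 141/8
…
k=10  a_k=6  p_k/q_k = 1376656/78063
k=11  a_k=1  p_k/q_k = 1594239/90401
k=12  a_k=2  p_k/q_k = 4565134/258865
k=13  a_k=1  p_k/q_k = 6159373/349266
k=14  a_k=1  p_k/q_k = 10724507/608131
k=15  a_k=1  p_k/q_k = 16883880/957397
→ (16883880, 957397).  Check: 16883880²=285065403854400, 311·957397²=285065403854399, difference 1.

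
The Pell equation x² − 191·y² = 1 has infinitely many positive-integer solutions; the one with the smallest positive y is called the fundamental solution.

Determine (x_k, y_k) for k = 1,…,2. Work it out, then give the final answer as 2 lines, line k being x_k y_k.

8994000 650783
161784071999999 11706284604000

d=191: √d = [13; 1,4,1,1,3,…,4,1,26] (ℓ=16, even), read p_15/q_15
step 0: (13, 1)  from 13·(1,0) + (0,1)
…
step 5: (539, 39)  from 3·(152,11) + (83,6)
…
step 7: (2999, 217)  from 2·(1230,89) + (539,39)
step 8: (40217, 2910)  from 13·(2999,217) + (1230,89)
step 9: (83433, 6037)  from 2·(40217,2910) + (2999,217)
…
step 11: (704682, 50989)  from 3·(207083,14984) + (83433,6037)
…
step 14: (7377553, 533821)  from 4·(1616447,116962) + (911765,65973)
step 15: (8994000, 650783)  from 1·(7377553,533821) + (1616447,116962)
→ (8994000, 650783).  Check: 8994000²=80892036000000, 191·650783²=80892035999999, difference 1.
(x_2, y_2) = (8994000·8994000 + 191·650783·650783, 8994000·650783 + 650783·8994000) = (161784071999999, 11706284604000)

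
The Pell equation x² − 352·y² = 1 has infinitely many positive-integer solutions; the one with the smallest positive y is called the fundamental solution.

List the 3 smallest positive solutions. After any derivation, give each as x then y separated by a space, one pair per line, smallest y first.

[18; 1,3,5,9,5,3,1,36] for √352; ℓ=8 ⇒ convergent index 7
a_0=18:  p_0=18·1+0=18,  q_0=18·0+1=1
…
a_3=5:  p_3=5·75+19=394,  q_3=5·4+1=21
a_4=9:  p_4=9·394+75=3621,  q_4=9·21+4=193
…
a_6=3:  p_6=3·18499+3621=59118,  q_6=3·986+193=3151
a_7=1:  p_7=1·59118+18499=77617,  q_7=1·3151+986=4137
→ (77617, 4137).  Check: 77617²=6024398689, 352·4137²=6024398688, difference 1.
(77617+4137√352)^2 = 12048797377 + 642203058√352
(77617+4137√352)^3 = 1870383011943601 + 99691749501435√352

77617 4137
12048797377 642203058
1870383011943601 99691749501435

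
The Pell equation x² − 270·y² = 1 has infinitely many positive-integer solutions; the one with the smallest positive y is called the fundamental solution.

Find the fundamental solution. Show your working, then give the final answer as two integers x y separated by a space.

5291 322

d=270: √d = [16; 2,3,6,3,2,32] (ℓ=6, even), read p_5/q_5
a_0=16:  p_0=16·1+0=16,  q_0=16·0+1=1
…
a_3=6:  p_3=6·115+33=723,  q_3=6·7+2=44
a_4=3:  p_4=3·723+115=2284,  q_4=3·44+7=139
a_5=2:  p_5=2·2284+723=5291,  q_5=2·139+44=322
fundamental: x₁=5291, y₁=322  (since 27994681 − 270·103684 = 1)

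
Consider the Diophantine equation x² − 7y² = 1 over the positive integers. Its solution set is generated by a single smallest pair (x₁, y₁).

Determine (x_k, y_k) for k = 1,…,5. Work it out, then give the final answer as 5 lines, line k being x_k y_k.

8 3
127 48
2024 765
32257 12192
514088 194307

d=7: √d = [2; 1,1,1,4] (ℓ=4, even), read p_3/q_3
step 0: (2, 1)  from 2·(1,0) + (0,1)
step 1: (3, 1)  from 1·(2,1) + (1,0)
step 2: (5, 2)  from 1·(3,1) + (2,1)
step 3: (8, 3)  from 1·(5,2) + (3,1)
(x₁, y₁) = (8, 3);  8² − 7·3² = 1 ✓
k=2:  x_2 = 8·8+7·3·3 = 127,  y_2 = 8·3+3·8 = 48
k=3:  x_3 = 8·127+7·3·48 = 2024,  y_3 = 8·48+3·127 = 765
k=4:  x_4 = 8·2024+7·3·765 = 32257,  y_4 = 8·765+3·2024 = 12192
k=5:  x_5 = 8·32257+7·3·12192 = 514088,  y_5 = 8·12192+3·32257 = 194307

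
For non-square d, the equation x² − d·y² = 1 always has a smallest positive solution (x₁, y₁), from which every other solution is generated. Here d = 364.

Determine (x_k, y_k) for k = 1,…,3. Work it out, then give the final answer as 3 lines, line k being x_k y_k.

[19; 12,1,2,3,1,8,1,3,2,1,12,38] for √364; ℓ=12 ⇒ convergent index 11
k=0  a_k=19  p_k/q_k = 19/1
k=1  a_k=12  p_k/q_k = 229/12
k=2  a_k=1  p_k/q_k = 248/13
…
k=4  a_k=3  p_k/q_k = 2423/127
k=5  a_k=1  p_k/q_k = 3148/165
…
k=7  a_k=1  p_k/q_k = 30755/1612
k=8  a_k=3  p_k/q_k = 119872/6283
k=9  a_k=2  p_k/q_k = 270499/14178
k=10  a_k=1  p_k/q_k = 390371/20461
k=11  a_k=12  p_k/q_k = 4954951/259710
(x₁, y₁) = (4954951, 259710);  4954951² − 364·259710² = 1 ✓
(x_2, y_2) = (4954951·4954951 + 364·259710·259710, 4954951·259710 + 259710·4954951) = (49103078824801, 2573700648420)
(x_3, y_3) = (4954951·49103078824801 + 364·259710·2573700648420, 4954951·2573700648420 + 259710·49103078824801) = (486606699052048124551, 25505121203178395130)

4954951 259710
49103078824801 2573700648420
486606699052048124551 25505121203178395130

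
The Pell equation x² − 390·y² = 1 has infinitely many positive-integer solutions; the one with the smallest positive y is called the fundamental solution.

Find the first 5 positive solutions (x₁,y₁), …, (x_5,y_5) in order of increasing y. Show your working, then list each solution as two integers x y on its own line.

79 4
12481 632
1971919 99852
311550721 15775984
49223041999 2492505620

[19; 1,2,1,38] for √390; ℓ=4 ⇒ convergent index 3
step 0: (19, 1)  from 19·(1,0) + (0,1)
…
step 2: (59, 3)  from 2·(20,1) + (19,1)
step 3: (79, 4)  from 1·(59,3) + (20,1)
fundamental: x₁=79, y₁=4  (since 6241 − 390·16 = 1)
(x_2, y_2) = (79·79 + 390·4·4, 79·4 + 4·79) = (12481, 632)
(x_3, y_3) = (79·12481 + 390·4·632, 79·632 + 4·12481) = (1971919, 99852)
(x_4, y_4) = (79·1971919 + 390·4·99852, 79·99852 + 4·1971919) = (311550721, 15775984)
(x_5, y_5) = (79·311550721 + 390·4·15775984, 79·15775984 + 4·311550721) = (49223041999, 2492505620)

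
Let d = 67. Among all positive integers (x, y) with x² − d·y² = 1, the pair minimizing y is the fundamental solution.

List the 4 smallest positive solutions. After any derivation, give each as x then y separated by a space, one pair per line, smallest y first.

d=67: √d = [8; 5,2,1,1,7,1,1,2,5,16] (ℓ=10, even), read p_9/q_9
step 0: (8, 1)  from 8·(1,0) + (0,1)
…
step 3: (131, 16)  from 1·(90,11) + (41,5)
…
step 6: (1899, 232)  from 1·(1678,205) + (221,27)
…
step 8: (9053, 1106)  from 2·(3577,437) + (1899,232)
step 9: (48842, 5967)  from 5·(9053,1106) + (3577,437)
(x₁, y₁) = (48842, 5967);  48842² − 67·5967² = 1 ✓
n=2: (48842,5967)∘(48842,5967) = (48842·48842+67·5967·5967, 48842·5967+5967·48842) = (4771081927,582880428)
n=3: (4771081927,582880428)∘(48842,5967) = (48842·4771081927+67·5967·582880428, 48842·582880428+5967·4771081927) = (466058366908226,56938091722785)
n=4: (466058366908226,56938091722785)∘(48842,5967) = (48842·466058366908226+67·5967·56938091722785, 48842·56938091722785+5967·466058366908226) = (45526445508292066657,5561940551265649512)

48842 5967
4771081927 582880428
466058366908226 56938091722785
45526445508292066657 5561940551265649512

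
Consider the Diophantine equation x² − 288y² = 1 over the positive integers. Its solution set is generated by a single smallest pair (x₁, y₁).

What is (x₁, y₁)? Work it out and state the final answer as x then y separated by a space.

17 1

[16; 1,32] for √288; ℓ=2 ⇒ convergent index 1
a_0=16:  p_0=16·1+0=16,  q_0=16·0+1=1
a_1=1:  p_1=1·16+1=17,  q_1=1·1+0=1
(x₁, y₁) = (17, 1);  17² − 288·1² = 1 ✓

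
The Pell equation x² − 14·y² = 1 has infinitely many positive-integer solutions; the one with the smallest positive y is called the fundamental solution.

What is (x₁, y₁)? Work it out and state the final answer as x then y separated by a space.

√14 → a₀=3, period (1,2,1,6); ℓ=4 even so k=3
i=0: a=3 ⇒ p=3, q=1
…
i=2: a=2 ⇒ p=11, q=3
i=3: a=1 ⇒ p=15, q=4
(x₁, y₁) = (15, 4);  15² − 14·4² = 1 ✓

15 4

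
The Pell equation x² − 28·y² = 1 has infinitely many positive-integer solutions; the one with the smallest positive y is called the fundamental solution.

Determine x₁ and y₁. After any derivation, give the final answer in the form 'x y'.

√28 = [5; 3,2,3,10, …], period ℓ=4 (even) → k=3
a_0=5:  p_0=5·1+0=5,  q_0=5·0+1=1
…
a_2=2:  p_2=2·16+5=37,  q_2=2·3+1=7
a_3=3:  p_3=3·37+16=127,  q_3=3·7+3=24
→ (127, 24).  Check: 127²=16129, 28·24²=16128, difference 1.

127 24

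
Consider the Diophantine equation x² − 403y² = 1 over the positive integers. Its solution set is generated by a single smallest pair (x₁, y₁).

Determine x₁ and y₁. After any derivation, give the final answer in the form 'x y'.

669878 33369

[20; 13,2,1,3,1,3,1,2,13,40] for √403; ℓ=10 ⇒ convergent index 9
k=0  a_k=20  p_k/q_k = 20/1
k=1  a_k=13  p_k/q_k = 261/13
k=2  a_k=2  p_k/q_k = 542/27
k=3  a_k=1  p_k/q_k = 803/40
k=4  a_k=3  p_k/q_k = 2951/147
…
k=6  a_k=3  p_k/q_k = 14213/708
k=7  a_k=1  p_k/q_k = 17967/895
k=8  a_k=2  p_k/q_k = 50147/2498
k=9  a_k=13  p_k/q_k = 669878/33369
(x₁, y₁) = (669878, 33369);  669878² − 403·33369² = 1 ✓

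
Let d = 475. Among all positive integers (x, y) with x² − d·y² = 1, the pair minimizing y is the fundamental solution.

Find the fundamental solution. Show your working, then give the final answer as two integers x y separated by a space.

d=475: √d = [21; 1,3,1,6,2,6,1,3,1,42] (ℓ=10, even), read p_9/q_9
a_0=21:  p_0=21·1+0=21,  q_0=21·0+1=1
…
a_2=3:  p_2=3·22+21=87,  q_2=3·1+1=4
a_3=1:  p_3=1·87+22=109,  q_3=1·4+1=5
…
a_6=6:  p_6=6·1591+741=10287,  q_6=6·73+34=472
a_7=1:  p_7=1·10287+1591=11878,  q_7=1·472+73=545
a_8=3:  p_8=3·11878+10287=45921,  q_8=3·545+472=2107
a_9=1:  p_9=1·45921+11878=57799,  q_9=1·2107+545=2652
(x₁, y₁) = (57799, 2652);  57799² − 475·2652² = 1 ✓

57799 2652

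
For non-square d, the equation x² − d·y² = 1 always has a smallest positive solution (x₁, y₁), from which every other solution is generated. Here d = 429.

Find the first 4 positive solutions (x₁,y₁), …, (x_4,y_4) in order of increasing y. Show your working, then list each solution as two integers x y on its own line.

[20; 1,2,2,9,1,12,1,9,2,2,1,40] for √429; ℓ=12 ⇒ convergent index 11
step 0: (20, 1)  from 20·(1,0) + (0,1)
step 1: (21, 1)  from 1·(20,1) + (1,0)
step 2: (62, 3)  from 2·(21,1) + (20,1)
…
step 4: (1367, 66)  from 9·(145,7) + (62,3)
step 5: (1512, 73)  from 1·(1367,66) + (145,7)
step 6: (19511, 942)  from 12·(1512,73) + (1367,66)
step 7: (21023, 1015)  from 1·(19511,942) + (1512,73)
step 8: (208718, 10077)  from 9·(21023,1015) + (19511,942)
step 9: (438459, 21169)  from 2·(208718,10077) + (21023,1015)
step 10: (1085636, 52415)  from 2·(438459,21169) + (208718,10077)
step 11: (1524095, 73584)  from 1·(1085636,52415) + (438459,21169)
→ (1524095, 73584).  Check: 1524095²=2322865569025, 429·73584²=2322865569024, difference 1.
k=2:  x_2 = 1524095·1524095+429·73584·73584 = 4645731138049,  y_2 = 1524095·73584+73584·1524095 = 224298012960
k=3:  x_3 = 1524095·4645731138049+429·73584·224298012960 = 14161071197688057215,  y_3 = 1524095·224298012960+73584·4645731138049 = 683702960124468816
k=4:  x_4 = 1524095·14161071197688057215+429·73584·683702960124468816 = 43165635614076113391052801,  y_4 = 1524095·683702960124468816+73584·14161071197688057215 = 2084056526021580302230080

1524095 73584
4645731138049 224298012960
14161071197688057215 683702960124468816
43165635614076113391052801 2084056526021580302230080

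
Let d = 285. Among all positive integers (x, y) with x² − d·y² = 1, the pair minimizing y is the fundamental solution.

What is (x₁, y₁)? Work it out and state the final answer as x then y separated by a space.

2431 144

√285 = [16; 1,7,2,7,1,32, …], period ℓ=6 (even) → k=5
step 0: (16, 1)  from 16·(1,0) + (0,1)
…
step 4: (2144, 127)  from 7·(287,17) + (135,8)
step 5: (2431, 144)  from 1·(2144,127) + (287,17)
→ (2431, 144).  Check: 2431²=5909761, 285·144²=5909760, difference 1.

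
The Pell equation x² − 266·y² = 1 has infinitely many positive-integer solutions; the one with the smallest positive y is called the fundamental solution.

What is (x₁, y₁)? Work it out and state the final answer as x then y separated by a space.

√266 → a₀=16, period (3,4,3,32); ℓ=4 even so k=3
step 0: (16, 1)  from 16·(1,0) + (0,1)
…
step 2: (212, 13)  from 4·(49,3) + (16,1)
step 3: (685, 42)  from 3·(212,13) + (49,3)
(x₁, y₁) = (685, 42);  685² − 266·42² = 1 ✓

685 42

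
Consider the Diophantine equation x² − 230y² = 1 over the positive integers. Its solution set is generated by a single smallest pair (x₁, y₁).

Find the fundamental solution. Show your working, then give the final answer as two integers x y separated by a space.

91 6

[15; 6,30] for √230; ℓ=2 ⇒ convergent index 1
i=0: a=15 ⇒ p=15, q=1
i=1: a=6 ⇒ p=91, q=6
(x₁, y₁) = (91, 6);  91² − 230·6² = 1 ✓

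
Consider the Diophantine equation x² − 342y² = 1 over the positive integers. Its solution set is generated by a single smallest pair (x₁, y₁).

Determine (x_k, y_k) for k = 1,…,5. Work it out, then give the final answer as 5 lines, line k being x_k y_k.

37 2
2737 148
202501 10950
14982337 810152
1108490437 59940298

[18; 2,36] for √342; ℓ=2 ⇒ convergent index 1
i=0: a=18 ⇒ p=18, q=1
i=1: a=2 ⇒ p=37, q=2
(x₁, y₁) = (37, 2);  37² − 342·2² = 1 ✓
k=2:  x_2 = 37·37+342·2·2 = 2737,  y_2 = 37·2+2·37 = 148
k=3:  x_3 = 37·2737+342·2·148 = 202501,  y_3 = 37·148+2·2737 = 10950
k=4:  x_4 = 37·202501+342·2·10950 = 14982337,  y_4 = 37·10950+2·202501 = 810152
k=5:  x_5 = 37·14982337+342·2·810152 = 1108490437,  y_5 = 37·810152+2·14982337 = 59940298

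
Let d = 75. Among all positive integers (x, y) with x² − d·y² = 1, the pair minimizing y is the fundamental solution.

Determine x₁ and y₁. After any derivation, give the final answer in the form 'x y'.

26 3

√75 → a₀=8, period (1,1,1,16); ℓ=4 even so k=3
step 0: (8, 1)  from 8·(1,0) + (0,1)
…
step 2: (17, 2)  from 1·(9,1) + (8,1)
step 3: (26, 3)  from 1·(17,2) + (9,1)
→ (26, 3).  Check: 26²=676, 75·3²=675, difference 1.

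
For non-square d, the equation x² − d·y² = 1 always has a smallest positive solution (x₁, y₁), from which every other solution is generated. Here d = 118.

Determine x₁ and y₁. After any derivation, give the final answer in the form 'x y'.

306917 28254

√118 → a₀=10, period (1,6,3,2,10,2,3,6,1,20); ℓ=10 even so k=9
a_0=10:  p_0=10·1+0=10,  q_0=10·0+1=1
a_1=1:  p_1=1·10+1=11,  q_1=1·1+0=1
a_2=6:  p_2=6·11+10=76,  q_2=6·1+1=7
…
a_4=2:  p_4=2·239+76=554,  q_4=2·22+7=51
a_5=10:  p_5=10·554+239=5779,  q_5=10·51+22=532
…
a_7=3:  p_7=3·12112+5779=42115,  q_7=3·1115+532=3877
a_8=6:  p_8=6·42115+12112=264802,  q_8=6·3877+1115=24377
a_9=1:  p_9=1·264802+42115=306917,  q_9=1·24377+3877=28254
fundamental: x₁=306917, y₁=28254  (since 94198044889 − 118·798288516 = 1)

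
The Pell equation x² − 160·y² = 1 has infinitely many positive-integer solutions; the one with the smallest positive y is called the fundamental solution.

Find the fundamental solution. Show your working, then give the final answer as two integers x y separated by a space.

721 57

√160 = [12; 1,1,1,5,1,1,1,24, …], period ℓ=8 (even) → k=7
k=0  a_k=12  p_k/q_k = 12/1
k=1  a_k=1  p_k/q_k = 13/1
…
k=3  a_k=1  p_k/q_k = 38/3
k=4  a_k=5  p_k/q_k = 215/17
k=5  a_k=1  p_k/q_k = 253/20
k=6  a_k=1  p_k/q_k = 468/37
k=7  a_k=1  p_k/q_k = 721/57
→ (721, 57).  Check: 721²=519841, 160·57²=519840, difference 1.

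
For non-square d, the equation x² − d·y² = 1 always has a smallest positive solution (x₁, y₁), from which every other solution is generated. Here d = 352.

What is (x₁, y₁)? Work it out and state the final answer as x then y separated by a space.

77617 4137

√352 → a₀=18, period (1,3,5,9,5,3,1,36); ℓ=8 even so k=7
k=0  a_k=18  p_k/q_k = 18/1
k=1  a_k=1  p_k/q_k = 19/1
k=2  a_k=3  p_k/q_k = 75/4
…
k=5  a_k=5  p_k/q_k = 18499/986
k=6  a_k=3  p_k/q_k = 59118/3151
k=7  a_k=1  p_k/q_k = 77617/4137
→ (77617, 4137).  Check: 77617²=6024398689, 352·4137²=6024398688, difference 1.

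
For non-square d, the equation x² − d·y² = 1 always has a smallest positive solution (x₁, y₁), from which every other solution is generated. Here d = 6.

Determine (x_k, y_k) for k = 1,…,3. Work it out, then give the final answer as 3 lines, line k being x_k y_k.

√6 → a₀=2, period (2,4); ℓ=2 even so k=1
k=0  a_k=2  p_k/q_k = 2/1
k=1  a_k=2  p_k/q_k = 5/2
fundamental: x₁=5, y₁=2  (since 25 − 6·4 = 1)
k=2:  x_2 = 5·5+6·2·2 = 49,  y_2 = 5·2+2·5 = 20
k=3:  x_3 = 5·49+6·2·20 = 485,  y_3 = 5·20+2·49 = 198

5 2
49 20
485 198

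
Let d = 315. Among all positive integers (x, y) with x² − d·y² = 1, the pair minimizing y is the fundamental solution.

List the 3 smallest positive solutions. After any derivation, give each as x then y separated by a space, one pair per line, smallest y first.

√315 → a₀=17, period (1,2,1,34); ℓ=4 even so k=3
i=0: a=17 ⇒ p=17, q=1
…
i=2: a=2 ⇒ p=53, q=3
i=3: a=1 ⇒ p=71, q=4
→ (71, 4).  Check: 71²=5041, 315·4²=5040, difference 1.
k=2:  x_2 = 71·71+315·4·4 = 10081,  y_2 = 71·4+4·71 = 568
k=3:  x_3 = 71·10081+315·4·568 = 1431431,  y_3 = 71·568+4·10081 = 80652

71 4
10081 568
1431431 80652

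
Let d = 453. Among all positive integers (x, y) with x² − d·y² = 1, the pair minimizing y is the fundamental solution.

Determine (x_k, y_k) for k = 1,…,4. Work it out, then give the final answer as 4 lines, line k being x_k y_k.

1653751 77700
5469784740001 256992905400
18091323967121133751 850004548596233100
59837090203895614338960001 2811391744490881177810800

d=453: √d = [21; 3,1,1,10,14,10,1,1,3,42] (ℓ=10, even), read p_9/q_9
i=0: a=21 ⇒ p=21, q=1
…
i=8: a=1 ⇒ p=469329, q=22051
i=9: a=3 ⇒ p=1653751, q=77700
(x₁, y₁) = (1653751, 77700);  1653751² − 453·77700² = 1 ✓
n=2: (1653751,77700)∘(1653751,77700) = (1653751·1653751+453·77700·77700, 1653751·77700+77700·1653751) = (5469784740001,256992905400)
n=3: (5469784740001,256992905400)∘(1653751,77700) = (1653751·5469784740001+453·77700·256992905400, 1653751·256992905400+77700·5469784740001) = (18091323967121133751,850004548596233100)
n=4: (18091323967121133751,850004548596233100)∘(1653751,77700) = (1653751·18091323967121133751+453·77700·850004548596233100, 1653751·850004548596233100+77700·18091323967121133751) = (59837090203895614338960001,2811391744490881177810800)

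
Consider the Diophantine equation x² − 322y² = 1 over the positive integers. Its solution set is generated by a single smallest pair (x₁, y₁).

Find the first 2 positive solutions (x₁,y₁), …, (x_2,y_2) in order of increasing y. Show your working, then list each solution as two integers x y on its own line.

[17; 1,16,1,34] for √322; ℓ=4 ⇒ convergent index 3
a_0=17:  p_0=17·1+0=17,  q_0=17·0+1=1
a_1=1:  p_1=1·17+1=18,  q_1=1·1+0=1
a_2=16:  p_2=16·18+17=305,  q_2=16·1+1=17
a_3=1:  p_3=1·305+18=323,  q_3=1·17+1=18
→ (323, 18).  Check: 323²=104329, 322·18²=104328, difference 1.
k=2:  x_2 = 323·323+322·18·18 = 208657,  y_2 = 323·18+18·323 = 11628

323 18
208657 11628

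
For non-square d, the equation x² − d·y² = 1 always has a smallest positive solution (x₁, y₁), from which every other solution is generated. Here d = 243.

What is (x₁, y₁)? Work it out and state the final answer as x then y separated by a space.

70226 4505

[15; 1,1,2,3,15,3,2,1,1,30] for √243; ℓ=10 ⇒ convergent index 9
step 0: (15, 1)  from 15·(1,0) + (0,1)
step 1: (16, 1)  from 1·(15,1) + (1,0)
…
step 5: (4053, 260)  from 15·(265,17) + (78,5)
step 6: (12424, 797)  from 3·(4053,260) + (265,17)
step 7: (28901, 1854)  from 2·(12424,797) + (4053,260)
step 8: (41325, 2651)  from 1·(28901,1854) + (12424,797)
step 9: (70226, 4505)  from 1·(41325,2651) + (28901,1854)
fundamental: x₁=70226, y₁=4505  (since 4931691076 − 243·20295025 = 1)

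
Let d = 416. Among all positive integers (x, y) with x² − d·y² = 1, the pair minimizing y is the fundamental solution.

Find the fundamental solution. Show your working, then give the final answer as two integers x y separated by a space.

5201 255

√416 = [20; 2,1,1,9,1,1,2,40, …], period ℓ=8 (even) → k=7
k=0  a_k=20  p_k/q_k = 20/1
k=1  a_k=2  p_k/q_k = 41/2
…
k=4  a_k=9  p_k/q_k = 979/48
k=5  a_k=1  p_k/q_k = 1081/53
k=6  a_k=1  p_k/q_k = 2060/101
k=7  a_k=2  p_k/q_k = 5201/255
fundamental: x₁=5201, y₁=255  (since 27050401 − 416·65025 = 1)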